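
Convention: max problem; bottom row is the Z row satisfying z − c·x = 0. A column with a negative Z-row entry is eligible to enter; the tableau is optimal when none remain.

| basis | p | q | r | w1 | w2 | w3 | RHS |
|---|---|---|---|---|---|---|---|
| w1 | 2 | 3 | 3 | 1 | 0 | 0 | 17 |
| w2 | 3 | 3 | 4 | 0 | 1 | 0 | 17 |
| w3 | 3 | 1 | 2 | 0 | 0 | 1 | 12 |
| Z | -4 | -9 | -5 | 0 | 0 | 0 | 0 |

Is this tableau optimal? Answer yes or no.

no

The Z-row has a negative entry -9 in column q, so it is not optimal.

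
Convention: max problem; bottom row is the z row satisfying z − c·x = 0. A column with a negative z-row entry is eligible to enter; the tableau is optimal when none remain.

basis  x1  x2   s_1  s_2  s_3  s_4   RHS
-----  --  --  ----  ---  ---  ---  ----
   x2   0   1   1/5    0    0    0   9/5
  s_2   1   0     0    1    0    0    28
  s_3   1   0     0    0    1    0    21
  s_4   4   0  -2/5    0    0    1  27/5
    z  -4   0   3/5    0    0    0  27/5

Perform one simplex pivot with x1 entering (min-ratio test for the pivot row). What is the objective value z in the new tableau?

54/5

Ratio test on column x1 — row 1: entry 0 ≤ 0; row 2: 28/1 = 28; row 3: 21/1 = 21; row 4: (27/5)/4 = 27/20. Minimum is 27/20 at row 4 (s_4 leaves); pivot element 4.
Pivot on row 4; the z-row RHS becomes 27/5 − (-4)·(27/20) = 54/5.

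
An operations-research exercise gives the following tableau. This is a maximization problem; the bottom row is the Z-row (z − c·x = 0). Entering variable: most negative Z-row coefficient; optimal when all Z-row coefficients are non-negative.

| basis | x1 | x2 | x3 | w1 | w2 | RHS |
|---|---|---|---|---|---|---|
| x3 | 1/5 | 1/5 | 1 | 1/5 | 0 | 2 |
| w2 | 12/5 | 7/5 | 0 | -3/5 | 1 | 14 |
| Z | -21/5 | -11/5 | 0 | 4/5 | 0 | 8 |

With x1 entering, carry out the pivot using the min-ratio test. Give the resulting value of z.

65/2

Ratio test on column x1 — row 1: 2/(1/5) = 10; row 2: 14/(12/5) = 35/6. Minimum is 35/6 at row 2 (w2 leaves); pivot element 12/5.
Pivot on row 2; the Z-row RHS becomes 8 − (-21/5)·(35/6) = 65/2.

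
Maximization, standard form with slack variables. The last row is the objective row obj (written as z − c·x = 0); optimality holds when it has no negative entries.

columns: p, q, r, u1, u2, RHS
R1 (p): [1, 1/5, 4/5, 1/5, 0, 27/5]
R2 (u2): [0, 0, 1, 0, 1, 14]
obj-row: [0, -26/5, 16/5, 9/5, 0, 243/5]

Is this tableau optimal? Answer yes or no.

The obj-row has a negative entry -26/5 in column q, so it is not optimal.

no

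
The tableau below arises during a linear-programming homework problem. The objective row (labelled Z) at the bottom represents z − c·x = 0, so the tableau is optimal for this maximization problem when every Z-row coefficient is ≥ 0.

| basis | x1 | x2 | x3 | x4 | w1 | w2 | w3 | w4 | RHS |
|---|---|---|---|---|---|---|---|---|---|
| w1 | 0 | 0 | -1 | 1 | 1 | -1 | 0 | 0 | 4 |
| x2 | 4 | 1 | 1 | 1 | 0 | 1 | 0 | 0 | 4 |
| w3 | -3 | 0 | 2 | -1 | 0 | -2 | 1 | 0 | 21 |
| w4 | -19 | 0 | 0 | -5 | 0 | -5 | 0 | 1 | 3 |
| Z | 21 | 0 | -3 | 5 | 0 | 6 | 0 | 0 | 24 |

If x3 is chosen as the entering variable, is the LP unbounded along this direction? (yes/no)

Column x3 has positive entries in row(s) 2, 3, so the ratio test bounds it — not unbounded.

no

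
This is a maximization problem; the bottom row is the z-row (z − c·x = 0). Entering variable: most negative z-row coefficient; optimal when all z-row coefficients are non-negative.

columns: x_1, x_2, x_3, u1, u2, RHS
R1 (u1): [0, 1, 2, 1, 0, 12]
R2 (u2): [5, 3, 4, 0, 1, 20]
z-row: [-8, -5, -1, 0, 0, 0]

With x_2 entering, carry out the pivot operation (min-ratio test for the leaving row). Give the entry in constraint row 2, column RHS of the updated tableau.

20/3

Ratio test on column x_2 — row 1: 12/1 = 12; row 2: 20/3 = 20/3. Minimum is 20/3 at row 2 (u2 leaves); pivot element 3.
Divide row 2 by 3; eliminate column x_2 from the other rows.
In the new row 2, the RHS entry is the old entry divided by the pivot: 20/3 = 20/3.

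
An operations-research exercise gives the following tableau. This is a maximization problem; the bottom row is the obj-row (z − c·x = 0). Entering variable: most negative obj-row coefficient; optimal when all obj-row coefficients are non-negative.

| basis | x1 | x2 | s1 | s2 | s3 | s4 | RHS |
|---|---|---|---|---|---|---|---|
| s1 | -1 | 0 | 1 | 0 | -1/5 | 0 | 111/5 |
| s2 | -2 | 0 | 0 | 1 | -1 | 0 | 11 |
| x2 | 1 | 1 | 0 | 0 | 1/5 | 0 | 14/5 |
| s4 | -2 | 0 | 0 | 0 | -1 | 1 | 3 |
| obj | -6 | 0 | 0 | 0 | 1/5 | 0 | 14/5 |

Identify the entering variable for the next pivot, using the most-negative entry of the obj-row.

Negative obj-row entries: x1: -6.
The most negative is -6 in column x1, so x1 enters.

x1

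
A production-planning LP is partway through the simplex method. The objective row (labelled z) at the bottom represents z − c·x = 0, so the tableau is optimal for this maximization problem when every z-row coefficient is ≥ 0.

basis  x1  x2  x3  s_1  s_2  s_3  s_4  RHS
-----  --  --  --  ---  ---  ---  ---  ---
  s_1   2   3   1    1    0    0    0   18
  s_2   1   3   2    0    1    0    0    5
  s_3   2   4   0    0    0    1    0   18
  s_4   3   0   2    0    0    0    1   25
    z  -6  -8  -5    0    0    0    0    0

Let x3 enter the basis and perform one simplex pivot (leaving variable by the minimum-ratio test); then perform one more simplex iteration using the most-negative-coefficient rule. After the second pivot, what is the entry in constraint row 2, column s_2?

1

Ratio test on column x3 — row 1: 18/1 = 18; row 2: 5/2 = 5/2; row 3: entry 0 ≤ 0; row 4: 25/2 = 25/2. Minimum is 5/2 at row 2 (s_2 leaves); pivot element 2.
Divide row 2 by 2; eliminate column x3 from the other rows.
Second iteration: most negative z-row entry is -7/2 in column x1, so x1 enters.
Ratio test on column x1 — row 1: (31/2)/(3/2) = 31/3; row 2: (5/2)/(1/2) = 5; row 3: 18/2 = 9; row 4: 20/2 = 10. Minimum is 5 at row 2 (x3 leaves); pivot element 1/2.
Divide row 2 by 1/2; eliminate column x1 from the other rows.
After both pivots, the entry at constraint row 2, column s_2 is 1.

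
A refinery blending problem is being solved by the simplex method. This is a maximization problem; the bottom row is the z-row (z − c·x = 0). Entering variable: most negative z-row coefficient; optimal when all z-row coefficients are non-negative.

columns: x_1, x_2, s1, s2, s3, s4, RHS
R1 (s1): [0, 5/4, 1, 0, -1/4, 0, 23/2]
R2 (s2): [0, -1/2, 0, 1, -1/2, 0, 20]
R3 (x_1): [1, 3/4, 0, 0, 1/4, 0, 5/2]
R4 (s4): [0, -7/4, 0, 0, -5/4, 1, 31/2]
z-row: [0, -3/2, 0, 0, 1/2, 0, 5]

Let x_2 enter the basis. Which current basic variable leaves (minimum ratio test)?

x_1

Column x_2 entries and ratios — s1: (23/2)/(5/4) = 46/5; s2: -1/2 ≤ 0, skip; x_1: (5/2)/(3/4) = 10/3; s4: -7/4 ≤ 0, skip.
Smallest ratio is 10/3 in the row of x_1, so x_1 leaves.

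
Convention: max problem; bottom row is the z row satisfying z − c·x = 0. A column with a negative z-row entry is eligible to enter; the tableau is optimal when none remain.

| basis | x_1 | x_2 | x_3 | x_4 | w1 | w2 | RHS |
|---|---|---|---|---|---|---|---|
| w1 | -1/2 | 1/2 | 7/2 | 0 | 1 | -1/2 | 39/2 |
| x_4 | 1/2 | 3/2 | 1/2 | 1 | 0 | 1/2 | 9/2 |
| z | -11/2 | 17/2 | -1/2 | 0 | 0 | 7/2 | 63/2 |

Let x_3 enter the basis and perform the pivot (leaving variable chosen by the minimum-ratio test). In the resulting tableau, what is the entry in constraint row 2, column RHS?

12/7

Ratio test on column x_3 — row 1: (39/2)/(7/2) = 39/7; row 2: (9/2)/(1/2) = 9. Minimum is 39/7 at row 1 (w1 leaves); pivot element 7/2.
Divide row 1 by 7/2; eliminate column x_3 from the other rows.
Row 2 update in column RHS: 9/2 − (1/2)·(39/7) = 12/7.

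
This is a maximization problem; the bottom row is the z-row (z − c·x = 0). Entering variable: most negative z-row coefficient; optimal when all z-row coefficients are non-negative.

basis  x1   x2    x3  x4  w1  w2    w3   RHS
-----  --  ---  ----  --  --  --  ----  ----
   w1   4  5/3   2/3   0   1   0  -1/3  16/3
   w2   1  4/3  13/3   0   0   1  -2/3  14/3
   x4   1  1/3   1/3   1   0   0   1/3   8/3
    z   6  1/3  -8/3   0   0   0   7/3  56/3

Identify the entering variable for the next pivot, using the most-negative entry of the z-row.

Negative z-row entries: x3: -8/3.
The most negative is -8/3 in column x3, so x3 enters.

x3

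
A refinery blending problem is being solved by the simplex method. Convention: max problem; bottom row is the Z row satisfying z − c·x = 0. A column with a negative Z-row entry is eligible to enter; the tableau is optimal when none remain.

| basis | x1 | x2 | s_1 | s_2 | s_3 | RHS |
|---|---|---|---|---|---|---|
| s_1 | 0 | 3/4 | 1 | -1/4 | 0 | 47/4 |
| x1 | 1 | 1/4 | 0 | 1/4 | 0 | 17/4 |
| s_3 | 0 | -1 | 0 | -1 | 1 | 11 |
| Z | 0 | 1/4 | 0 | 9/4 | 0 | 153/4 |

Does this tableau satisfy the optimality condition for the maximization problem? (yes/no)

yes

Every Z-row coefficient is ≥ 0, so the tableau is optimal.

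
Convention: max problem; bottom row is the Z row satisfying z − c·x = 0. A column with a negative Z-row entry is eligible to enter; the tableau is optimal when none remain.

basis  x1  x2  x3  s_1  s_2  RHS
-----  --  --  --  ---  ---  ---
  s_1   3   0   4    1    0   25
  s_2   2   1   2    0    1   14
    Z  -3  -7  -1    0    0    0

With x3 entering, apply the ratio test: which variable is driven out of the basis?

s_1

Column x3 entries and ratios — s_1: 25/4 = 25/4; s_2: 14/2 = 7.
Smallest ratio is 25/4 in the row of s_1, so s_1 leaves.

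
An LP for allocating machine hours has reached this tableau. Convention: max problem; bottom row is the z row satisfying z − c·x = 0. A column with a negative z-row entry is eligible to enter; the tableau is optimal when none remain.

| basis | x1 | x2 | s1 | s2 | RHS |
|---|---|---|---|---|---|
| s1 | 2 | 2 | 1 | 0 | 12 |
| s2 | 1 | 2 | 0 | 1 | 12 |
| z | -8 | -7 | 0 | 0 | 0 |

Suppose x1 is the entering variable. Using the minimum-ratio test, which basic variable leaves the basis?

s1

Column x1 entries and ratios — s1: 12/2 = 6; s2: 12/1 = 12.
Smallest ratio is 6 in the row of s1, so s1 leaves.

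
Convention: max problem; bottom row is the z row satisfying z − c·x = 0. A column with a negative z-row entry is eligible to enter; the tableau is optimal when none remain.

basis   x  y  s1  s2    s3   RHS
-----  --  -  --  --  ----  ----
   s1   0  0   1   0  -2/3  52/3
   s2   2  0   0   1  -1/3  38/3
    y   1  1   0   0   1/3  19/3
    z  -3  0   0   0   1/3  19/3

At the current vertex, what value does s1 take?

s1 is basic (row 1); its value is the RHS of that row, 52/3.

52/3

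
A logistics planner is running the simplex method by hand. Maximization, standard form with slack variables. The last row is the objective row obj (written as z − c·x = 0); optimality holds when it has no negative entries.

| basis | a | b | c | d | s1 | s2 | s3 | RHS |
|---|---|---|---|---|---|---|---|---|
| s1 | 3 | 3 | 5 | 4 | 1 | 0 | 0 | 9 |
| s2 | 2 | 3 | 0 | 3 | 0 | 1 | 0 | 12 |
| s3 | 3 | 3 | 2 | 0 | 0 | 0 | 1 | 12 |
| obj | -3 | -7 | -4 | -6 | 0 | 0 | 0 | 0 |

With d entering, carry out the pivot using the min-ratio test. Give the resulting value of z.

Ratio test on column d — row 1: 9/4 = 9/4; row 2: 12/3 = 4; row 3: entry 0 ≤ 0. Minimum is 9/4 at row 1 (s1 leaves); pivot element 4.
Pivot on row 1; the obj-row RHS becomes 0 − (-6)·(9/4) = 27/2.

27/2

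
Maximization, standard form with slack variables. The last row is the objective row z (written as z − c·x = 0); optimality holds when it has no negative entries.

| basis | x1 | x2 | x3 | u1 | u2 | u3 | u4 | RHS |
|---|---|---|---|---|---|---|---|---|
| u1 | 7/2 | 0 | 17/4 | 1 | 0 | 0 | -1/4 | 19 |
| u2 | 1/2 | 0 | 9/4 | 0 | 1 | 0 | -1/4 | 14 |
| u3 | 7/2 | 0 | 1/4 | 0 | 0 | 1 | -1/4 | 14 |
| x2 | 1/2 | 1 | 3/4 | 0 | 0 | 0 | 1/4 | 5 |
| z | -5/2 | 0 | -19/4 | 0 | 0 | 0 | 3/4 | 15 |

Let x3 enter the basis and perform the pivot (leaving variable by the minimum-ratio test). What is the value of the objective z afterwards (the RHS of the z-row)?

Ratio test on column x3 — row 1: 19/(17/4) = 76/17; row 2: 14/(9/4) = 56/9; row 3: 14/(1/4) = 56; row 4: 5/(3/4) = 20/3. Minimum is 76/17 at row 1 (u1 leaves); pivot element 17/4.
Pivot on row 1; the z-row RHS becomes 15 − (-19/4)·(76/17) = 616/17.

616/17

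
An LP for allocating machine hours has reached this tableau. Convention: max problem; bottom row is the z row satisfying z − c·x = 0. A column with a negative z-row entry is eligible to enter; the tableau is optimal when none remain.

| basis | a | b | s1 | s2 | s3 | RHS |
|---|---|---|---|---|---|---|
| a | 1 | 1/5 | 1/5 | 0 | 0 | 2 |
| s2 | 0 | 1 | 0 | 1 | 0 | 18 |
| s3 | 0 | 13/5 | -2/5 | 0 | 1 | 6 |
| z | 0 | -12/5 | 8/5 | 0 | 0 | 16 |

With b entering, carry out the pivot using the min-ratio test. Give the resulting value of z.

280/13

Ratio test on column b — row 1: 2/(1/5) = 10; row 2: 18/1 = 18; row 3: 6/(13/5) = 30/13. Minimum is 30/13 at row 3 (s3 leaves); pivot element 13/5.
Pivot on row 3; the z-row RHS becomes 16 − (-12/5)·(30/13) = 280/13.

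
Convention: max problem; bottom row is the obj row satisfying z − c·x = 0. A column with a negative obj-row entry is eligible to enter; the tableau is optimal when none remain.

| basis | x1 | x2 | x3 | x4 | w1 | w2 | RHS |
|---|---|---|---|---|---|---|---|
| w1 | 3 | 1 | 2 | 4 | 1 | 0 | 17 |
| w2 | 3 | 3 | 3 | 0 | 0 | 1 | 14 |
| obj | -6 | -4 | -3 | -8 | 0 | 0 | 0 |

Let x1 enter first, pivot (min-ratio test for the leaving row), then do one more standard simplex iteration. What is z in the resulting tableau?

Ratio test on column x1 — row 1: 17/3 = 17/3; row 2: 14/3 = 14/3. Minimum is 14/3 at row 2 (w2 leaves); pivot element 3.
Pivot on row 2; the obj-row RHS becomes 0 − (-6)·(14/3) = 28.
Next entering variable (most negative obj-row entry -8): x4.
Ratio test on column x4 — row 1: 3/4 = 3/4; row 2: entry 0 ≤ 0. Minimum is 3/4 at row 1 (w1 leaves); pivot element 4.
After the second pivot the obj-row RHS is 28 − (-8)·(3/4) = 34.

34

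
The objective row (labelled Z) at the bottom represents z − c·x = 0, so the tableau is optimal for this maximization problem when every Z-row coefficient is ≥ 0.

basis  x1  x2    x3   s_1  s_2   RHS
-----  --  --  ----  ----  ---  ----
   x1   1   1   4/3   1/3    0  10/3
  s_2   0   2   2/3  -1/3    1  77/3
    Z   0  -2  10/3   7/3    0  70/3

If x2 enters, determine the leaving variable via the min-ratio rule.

Column x2 entries and ratios — x1: (10/3)/1 = 10/3; s_2: (77/3)/2 = 77/6.
Smallest ratio is 10/3 in the row of x1, so x1 leaves.

x1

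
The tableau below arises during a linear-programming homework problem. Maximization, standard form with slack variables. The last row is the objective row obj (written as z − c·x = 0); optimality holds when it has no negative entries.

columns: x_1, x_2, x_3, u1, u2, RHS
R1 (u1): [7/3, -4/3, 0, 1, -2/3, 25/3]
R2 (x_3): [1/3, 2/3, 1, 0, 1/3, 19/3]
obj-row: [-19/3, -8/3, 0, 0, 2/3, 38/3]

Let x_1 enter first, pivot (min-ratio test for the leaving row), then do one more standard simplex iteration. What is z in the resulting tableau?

Ratio test on column x_1 — row 1: (25/3)/(7/3) = 25/7; row 2: (19/3)/(1/3) = 19. Minimum is 25/7 at row 1 (u1 leaves); pivot element 7/3.
Pivot on row 1; the obj-row RHS becomes 38/3 − (-19/3)·(25/7) = 247/7.
Next entering variable (most negative obj-row entry -44/7): x_2.
Ratio test on column x_2 — row 1: entry -4/7 ≤ 0; row 2: (36/7)/(6/7) = 6. Minimum is 6 at row 2 (x_3 leaves); pivot element 6/7.
After the second pivot the obj-row RHS is 247/7 − (-44/7)·6 = 73.

73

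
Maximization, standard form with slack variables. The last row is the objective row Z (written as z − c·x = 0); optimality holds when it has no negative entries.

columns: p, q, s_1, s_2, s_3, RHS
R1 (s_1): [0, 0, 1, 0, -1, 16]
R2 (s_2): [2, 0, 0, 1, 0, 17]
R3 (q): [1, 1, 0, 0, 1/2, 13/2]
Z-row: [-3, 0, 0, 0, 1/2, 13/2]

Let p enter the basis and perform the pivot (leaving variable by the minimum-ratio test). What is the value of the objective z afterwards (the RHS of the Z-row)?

26

Ratio test on column p — row 1: entry 0 ≤ 0; row 2: 17/2 = 17/2; row 3: (13/2)/1 = 13/2. Minimum is 13/2 at row 3 (q leaves); pivot element 1.
Pivot on row 3; the Z-row RHS becomes 13/2 − (-3)·(13/2) = 26.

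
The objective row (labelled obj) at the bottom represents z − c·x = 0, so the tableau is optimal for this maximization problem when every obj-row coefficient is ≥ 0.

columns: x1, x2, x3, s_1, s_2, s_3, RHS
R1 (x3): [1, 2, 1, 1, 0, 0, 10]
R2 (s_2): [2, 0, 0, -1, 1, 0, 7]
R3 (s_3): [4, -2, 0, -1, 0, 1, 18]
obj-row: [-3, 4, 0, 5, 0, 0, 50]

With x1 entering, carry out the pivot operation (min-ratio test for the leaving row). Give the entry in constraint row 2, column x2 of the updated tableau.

Ratio test on column x1 — row 1: 10/1 = 10; row 2: 7/2 = 7/2; row 3: 18/4 = 9/2. Minimum is 7/2 at row 2 (s_2 leaves); pivot element 2.
Divide row 2 by 2; eliminate column x1 from the other rows.
In the new row 2, the x2 entry is the old entry divided by the pivot: 0/2 = 0.

0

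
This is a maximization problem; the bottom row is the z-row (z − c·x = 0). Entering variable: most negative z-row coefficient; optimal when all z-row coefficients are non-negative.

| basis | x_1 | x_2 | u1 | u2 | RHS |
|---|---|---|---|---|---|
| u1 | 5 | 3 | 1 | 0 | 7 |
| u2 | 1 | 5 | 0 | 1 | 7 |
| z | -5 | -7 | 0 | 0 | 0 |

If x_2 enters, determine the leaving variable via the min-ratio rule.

Column x_2 entries and ratios — u1: 7/3 = 7/3; u2: 7/5 = 7/5.
Smallest ratio is 7/5 in the row of u2, so u2 leaves.

u2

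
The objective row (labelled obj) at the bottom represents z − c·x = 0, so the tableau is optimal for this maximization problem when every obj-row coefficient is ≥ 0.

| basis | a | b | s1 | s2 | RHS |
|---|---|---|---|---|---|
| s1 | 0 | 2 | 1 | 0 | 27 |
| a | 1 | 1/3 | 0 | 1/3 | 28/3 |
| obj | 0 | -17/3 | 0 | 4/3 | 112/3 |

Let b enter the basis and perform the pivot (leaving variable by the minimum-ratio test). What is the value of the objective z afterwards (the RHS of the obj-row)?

683/6

Ratio test on column b — row 1: 27/2 = 27/2; row 2: (28/3)/(1/3) = 28. Minimum is 27/2 at row 1 (s1 leaves); pivot element 2.
Pivot on row 1; the obj-row RHS becomes 112/3 − (-17/3)·(27/2) = 683/6.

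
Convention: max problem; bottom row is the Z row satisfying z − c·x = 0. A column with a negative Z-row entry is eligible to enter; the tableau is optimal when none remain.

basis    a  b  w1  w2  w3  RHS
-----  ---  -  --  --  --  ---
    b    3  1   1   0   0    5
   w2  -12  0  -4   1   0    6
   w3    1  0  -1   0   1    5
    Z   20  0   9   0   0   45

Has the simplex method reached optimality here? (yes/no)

Every Z-row coefficient is ≥ 0, so the tableau is optimal.

yes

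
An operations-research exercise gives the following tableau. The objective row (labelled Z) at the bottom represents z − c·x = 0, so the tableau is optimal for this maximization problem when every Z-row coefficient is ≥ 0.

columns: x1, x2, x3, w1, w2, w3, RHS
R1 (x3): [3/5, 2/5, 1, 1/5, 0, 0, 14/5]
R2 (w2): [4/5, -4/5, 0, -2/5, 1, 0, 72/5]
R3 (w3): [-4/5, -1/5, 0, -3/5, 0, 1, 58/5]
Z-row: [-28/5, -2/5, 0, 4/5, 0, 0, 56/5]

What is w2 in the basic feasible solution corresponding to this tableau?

w2 is basic (row 2); its value is the RHS of that row, 72/5.

72/5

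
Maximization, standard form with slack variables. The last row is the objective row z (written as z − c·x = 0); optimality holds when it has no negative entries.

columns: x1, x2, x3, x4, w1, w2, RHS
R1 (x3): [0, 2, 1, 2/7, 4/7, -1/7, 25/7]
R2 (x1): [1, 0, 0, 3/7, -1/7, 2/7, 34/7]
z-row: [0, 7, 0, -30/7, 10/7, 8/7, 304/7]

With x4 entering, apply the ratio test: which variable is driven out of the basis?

x1

Column x4 entries and ratios — x3: (25/7)/(2/7) = 25/2; x1: (34/7)/(3/7) = 34/3.
Smallest ratio is 34/3 in the row of x1, so x1 leaves.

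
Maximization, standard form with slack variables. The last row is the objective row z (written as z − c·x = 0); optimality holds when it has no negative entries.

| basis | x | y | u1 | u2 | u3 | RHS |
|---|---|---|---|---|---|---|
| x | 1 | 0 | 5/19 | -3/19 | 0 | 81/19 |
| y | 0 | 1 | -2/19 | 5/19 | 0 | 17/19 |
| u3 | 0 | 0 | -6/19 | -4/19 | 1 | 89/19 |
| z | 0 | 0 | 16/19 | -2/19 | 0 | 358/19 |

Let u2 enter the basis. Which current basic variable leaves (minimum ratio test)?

Column u2 entries and ratios — x: -3/19 ≤ 0, skip; y: (17/19)/(5/19) = 17/5; u3: -4/19 ≤ 0, skip.
Smallest ratio is 17/5 in the row of y, so y leaves.

y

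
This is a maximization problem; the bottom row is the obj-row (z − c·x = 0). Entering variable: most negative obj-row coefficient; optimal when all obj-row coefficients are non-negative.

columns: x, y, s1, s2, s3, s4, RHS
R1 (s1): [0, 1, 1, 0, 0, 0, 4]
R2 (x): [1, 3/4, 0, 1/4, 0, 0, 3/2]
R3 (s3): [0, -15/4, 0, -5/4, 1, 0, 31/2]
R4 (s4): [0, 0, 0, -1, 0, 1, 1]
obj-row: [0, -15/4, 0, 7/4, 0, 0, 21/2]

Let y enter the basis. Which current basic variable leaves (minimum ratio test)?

Column y entries and ratios — s1: 4/1 = 4; x: (3/2)/(3/4) = 2; s3: -15/4 ≤ 0, skip; s4: 0 ≤ 0, skip.
Smallest ratio is 2 in the row of x, so x leaves.

x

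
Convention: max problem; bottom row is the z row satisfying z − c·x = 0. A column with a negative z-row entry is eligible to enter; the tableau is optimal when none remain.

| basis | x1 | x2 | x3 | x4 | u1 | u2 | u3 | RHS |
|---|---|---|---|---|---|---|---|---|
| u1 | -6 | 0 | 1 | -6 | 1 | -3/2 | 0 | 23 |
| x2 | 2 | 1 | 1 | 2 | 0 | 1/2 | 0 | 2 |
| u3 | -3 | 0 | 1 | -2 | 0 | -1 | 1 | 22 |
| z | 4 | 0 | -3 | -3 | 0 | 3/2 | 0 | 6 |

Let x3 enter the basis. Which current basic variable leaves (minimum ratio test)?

Column x3 entries and ratios — u1: 23/1 = 23; x2: 2/1 = 2; u3: 22/1 = 22.
Smallest ratio is 2 in the row of x2, so x2 leaves.

x2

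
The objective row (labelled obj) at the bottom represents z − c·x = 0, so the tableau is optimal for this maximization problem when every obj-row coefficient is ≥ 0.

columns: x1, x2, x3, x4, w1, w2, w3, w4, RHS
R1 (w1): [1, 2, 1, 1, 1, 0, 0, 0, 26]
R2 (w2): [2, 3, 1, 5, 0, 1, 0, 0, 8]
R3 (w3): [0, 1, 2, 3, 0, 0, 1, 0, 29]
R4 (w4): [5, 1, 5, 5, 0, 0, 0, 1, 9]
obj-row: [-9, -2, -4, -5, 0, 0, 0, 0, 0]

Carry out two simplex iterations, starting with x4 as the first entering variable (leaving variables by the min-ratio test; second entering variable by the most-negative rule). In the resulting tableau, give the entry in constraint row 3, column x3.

Ratio test on column x4 — row 1: 26/1 = 26; row 2: 8/5 = 8/5; row 3: 29/3 = 29/3; row 4: 9/5 = 9/5. Minimum is 8/5 at row 2 (w2 leaves); pivot element 5.
Divide row 2 by 5; eliminate column x4 from the other rows.
Second iteration: most negative obj-row entry is -7 in column x1, so x1 enters.
Ratio test on column x1 — row 1: (122/5)/(3/5) = 122/3; row 2: (8/5)/(2/5) = 4; row 3: entry -6/5 ≤ 0; row 4: 1/3 = 1/3. Minimum is 1/3 at row 4 (w4 leaves); pivot element 3.
Divide row 4 by 3; eliminate column x1 from the other rows.
After both pivots, the entry at constraint row 3, column x3 is 3.

3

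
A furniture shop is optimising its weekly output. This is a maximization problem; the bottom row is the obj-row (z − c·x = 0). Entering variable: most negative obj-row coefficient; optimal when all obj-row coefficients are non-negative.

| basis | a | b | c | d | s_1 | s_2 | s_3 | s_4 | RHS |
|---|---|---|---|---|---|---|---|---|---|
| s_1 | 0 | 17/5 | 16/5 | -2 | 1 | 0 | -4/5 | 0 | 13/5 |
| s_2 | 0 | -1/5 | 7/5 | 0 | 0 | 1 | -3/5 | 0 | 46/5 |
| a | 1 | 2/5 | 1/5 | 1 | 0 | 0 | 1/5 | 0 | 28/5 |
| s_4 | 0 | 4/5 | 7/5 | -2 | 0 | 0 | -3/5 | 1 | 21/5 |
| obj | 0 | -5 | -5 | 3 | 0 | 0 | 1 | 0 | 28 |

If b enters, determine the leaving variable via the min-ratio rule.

s_1

Column b entries and ratios — s_1: (13/5)/(17/5) = 13/17; s_2: -1/5 ≤ 0, skip; a: (28/5)/(2/5) = 14; s_4: (21/5)/(4/5) = 21/4.
Smallest ratio is 13/17 in the row of s_1, so s_1 leaves.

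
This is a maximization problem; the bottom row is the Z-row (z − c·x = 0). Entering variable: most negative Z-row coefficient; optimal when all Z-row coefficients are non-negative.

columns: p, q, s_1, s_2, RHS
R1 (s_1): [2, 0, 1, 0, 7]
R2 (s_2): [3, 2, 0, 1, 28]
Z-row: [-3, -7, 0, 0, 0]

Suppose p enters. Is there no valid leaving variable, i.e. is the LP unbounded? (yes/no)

no

Column p has positive entries in row(s) 1, 2, so the ratio test bounds it — not unbounded.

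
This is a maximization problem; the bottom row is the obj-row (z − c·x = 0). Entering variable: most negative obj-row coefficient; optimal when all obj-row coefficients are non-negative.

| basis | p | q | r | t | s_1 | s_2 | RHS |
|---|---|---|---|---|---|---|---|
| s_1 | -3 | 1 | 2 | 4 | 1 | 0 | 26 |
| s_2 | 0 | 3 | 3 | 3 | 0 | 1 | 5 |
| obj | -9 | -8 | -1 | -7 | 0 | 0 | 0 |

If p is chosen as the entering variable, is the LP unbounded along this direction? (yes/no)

yes

Every constraint-row entry in column p is ≤ 0, so increasing p is unbounded.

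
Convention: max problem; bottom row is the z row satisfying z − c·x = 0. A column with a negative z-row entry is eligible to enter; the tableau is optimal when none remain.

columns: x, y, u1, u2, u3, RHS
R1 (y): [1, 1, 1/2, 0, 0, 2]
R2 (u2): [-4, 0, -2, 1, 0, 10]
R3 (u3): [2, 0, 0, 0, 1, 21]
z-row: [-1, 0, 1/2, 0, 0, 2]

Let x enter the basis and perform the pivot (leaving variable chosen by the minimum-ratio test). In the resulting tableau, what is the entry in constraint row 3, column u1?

Ratio test on column x — row 1: 2/1 = 2; row 2: entry -4 ≤ 0; row 3: 21/2 = 21/2. Minimum is 2 at row 1 (y leaves); pivot element 1.
Divide row 1 by 1; eliminate column x from the other rows.
Row 3 update in column u1: 0 − 2·(1/2) = -1.

-1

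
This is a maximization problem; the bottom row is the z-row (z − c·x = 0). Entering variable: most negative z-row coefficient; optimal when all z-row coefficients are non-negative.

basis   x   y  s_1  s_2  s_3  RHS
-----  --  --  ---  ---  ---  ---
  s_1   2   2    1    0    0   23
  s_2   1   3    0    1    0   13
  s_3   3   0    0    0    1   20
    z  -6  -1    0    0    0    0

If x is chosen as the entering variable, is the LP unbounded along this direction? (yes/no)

Column x has positive entries in row(s) 1, 2, 3, so the ratio test bounds it — not unbounded.

no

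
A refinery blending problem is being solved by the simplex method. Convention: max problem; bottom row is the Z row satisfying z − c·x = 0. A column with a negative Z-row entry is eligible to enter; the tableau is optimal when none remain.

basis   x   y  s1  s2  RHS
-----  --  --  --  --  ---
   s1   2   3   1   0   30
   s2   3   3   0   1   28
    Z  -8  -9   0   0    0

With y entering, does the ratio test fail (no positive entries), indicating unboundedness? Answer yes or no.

Column y has positive entries in row(s) 1, 2, so the ratio test bounds it — not unbounded.

no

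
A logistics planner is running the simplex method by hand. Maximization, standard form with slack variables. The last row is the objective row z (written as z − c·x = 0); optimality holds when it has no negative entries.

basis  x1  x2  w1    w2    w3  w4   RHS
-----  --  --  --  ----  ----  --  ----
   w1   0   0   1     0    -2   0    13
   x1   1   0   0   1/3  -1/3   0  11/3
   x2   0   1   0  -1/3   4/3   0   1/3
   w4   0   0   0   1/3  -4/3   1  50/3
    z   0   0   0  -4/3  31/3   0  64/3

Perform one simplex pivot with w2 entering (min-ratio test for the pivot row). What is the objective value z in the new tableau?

Ratio test on column w2 — row 1: entry 0 ≤ 0; row 2: (11/3)/(1/3) = 11; row 3: entry -1/3 ≤ 0; row 4: (50/3)/(1/3) = 50. Minimum is 11 at row 2 (x1 leaves); pivot element 1/3.
Pivot on row 2; the z-row RHS becomes 64/3 − (-4/3)·11 = 36.

36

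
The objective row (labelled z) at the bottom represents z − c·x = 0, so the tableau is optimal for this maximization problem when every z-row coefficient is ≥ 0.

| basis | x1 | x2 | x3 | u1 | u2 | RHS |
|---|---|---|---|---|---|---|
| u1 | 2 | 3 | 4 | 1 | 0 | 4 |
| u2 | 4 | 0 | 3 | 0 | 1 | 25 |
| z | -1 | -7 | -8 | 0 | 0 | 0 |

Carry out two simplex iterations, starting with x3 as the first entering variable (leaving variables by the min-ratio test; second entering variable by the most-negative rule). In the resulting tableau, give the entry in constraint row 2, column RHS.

25

Ratio test on column x3 — row 1: 4/4 = 1; row 2: 25/3 = 25/3. Minimum is 1 at row 1 (u1 leaves); pivot element 4.
Divide row 1 by 4; eliminate column x3 from the other rows.
Second iteration: most negative z-row entry is -1 in column x2, so x2 enters.
Ratio test on column x2 — row 1: 1/(3/4) = 4/3; row 2: entry -9/4 ≤ 0. Minimum is 4/3 at row 1 (x3 leaves); pivot element 3/4.
Divide row 1 by 3/4; eliminate column x2 from the other rows.
After both pivots, the entry at constraint row 2, column RHS is 25.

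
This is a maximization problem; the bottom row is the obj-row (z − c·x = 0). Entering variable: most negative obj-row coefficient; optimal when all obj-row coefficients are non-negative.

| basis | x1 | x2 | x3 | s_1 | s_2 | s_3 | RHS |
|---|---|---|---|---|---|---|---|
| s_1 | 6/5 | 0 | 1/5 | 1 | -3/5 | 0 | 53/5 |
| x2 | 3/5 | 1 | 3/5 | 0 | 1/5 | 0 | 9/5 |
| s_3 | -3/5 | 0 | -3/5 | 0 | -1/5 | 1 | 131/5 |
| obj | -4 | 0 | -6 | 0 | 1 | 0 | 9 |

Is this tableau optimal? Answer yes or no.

no

The obj-row has a negative entry -6 in column x3, so it is not optimal.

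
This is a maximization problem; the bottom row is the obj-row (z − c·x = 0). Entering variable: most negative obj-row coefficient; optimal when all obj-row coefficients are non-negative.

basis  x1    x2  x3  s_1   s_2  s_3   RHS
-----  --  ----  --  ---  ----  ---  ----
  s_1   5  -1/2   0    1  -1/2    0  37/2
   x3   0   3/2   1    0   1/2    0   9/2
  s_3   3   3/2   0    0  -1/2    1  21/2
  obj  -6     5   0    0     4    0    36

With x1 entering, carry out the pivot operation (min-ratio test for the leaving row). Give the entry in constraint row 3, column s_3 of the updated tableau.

1/3

Ratio test on column x1 — row 1: (37/2)/5 = 37/10; row 2: entry 0 ≤ 0; row 3: (21/2)/3 = 7/2. Minimum is 7/2 at row 3 (s_3 leaves); pivot element 3.
Divide row 3 by 3; eliminate column x1 from the other rows.
In the new row 3, the s_3 entry is the old entry divided by the pivot: 1/3 = 1/3.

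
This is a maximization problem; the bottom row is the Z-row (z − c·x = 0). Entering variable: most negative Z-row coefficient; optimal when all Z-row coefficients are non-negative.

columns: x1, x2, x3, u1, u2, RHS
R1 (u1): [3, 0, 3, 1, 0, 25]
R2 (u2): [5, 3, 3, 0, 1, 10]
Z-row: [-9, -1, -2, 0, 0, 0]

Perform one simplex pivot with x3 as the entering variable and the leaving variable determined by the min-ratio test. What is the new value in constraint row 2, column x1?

Ratio test on column x3 — row 1: 25/3 = 25/3; row 2: 10/3 = 10/3. Minimum is 10/3 at row 2 (u2 leaves); pivot element 3.
Divide row 2 by 3; eliminate column x3 from the other rows.
In the new row 2, the x1 entry is the old entry divided by the pivot: 5/3 = 5/3.

5/3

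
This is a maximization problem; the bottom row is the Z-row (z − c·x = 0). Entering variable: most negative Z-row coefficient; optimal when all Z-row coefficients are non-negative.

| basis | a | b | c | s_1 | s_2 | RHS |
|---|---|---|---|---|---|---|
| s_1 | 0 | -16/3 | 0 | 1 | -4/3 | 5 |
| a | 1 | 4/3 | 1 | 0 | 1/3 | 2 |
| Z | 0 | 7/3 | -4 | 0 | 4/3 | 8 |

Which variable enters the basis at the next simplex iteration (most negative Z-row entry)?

Negative Z-row entries: c: -4.
The most negative is -4 in column c, so c enters.

c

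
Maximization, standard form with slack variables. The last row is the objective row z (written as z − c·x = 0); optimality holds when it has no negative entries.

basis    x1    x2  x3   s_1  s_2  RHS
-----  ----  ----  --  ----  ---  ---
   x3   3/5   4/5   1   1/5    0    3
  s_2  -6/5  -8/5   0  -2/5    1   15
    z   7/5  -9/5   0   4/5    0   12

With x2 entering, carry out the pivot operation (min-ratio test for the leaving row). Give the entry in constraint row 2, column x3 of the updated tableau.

2

Ratio test on column x2 — row 1: 3/(4/5) = 15/4; row 2: entry -8/5 ≤ 0. Minimum is 15/4 at row 1 (x3 leaves); pivot element 4/5.
Divide row 1 by 4/5; eliminate column x2 from the other rows.
Row 2 update in column x3: 0 − (-8/5)·(5/4) = 2.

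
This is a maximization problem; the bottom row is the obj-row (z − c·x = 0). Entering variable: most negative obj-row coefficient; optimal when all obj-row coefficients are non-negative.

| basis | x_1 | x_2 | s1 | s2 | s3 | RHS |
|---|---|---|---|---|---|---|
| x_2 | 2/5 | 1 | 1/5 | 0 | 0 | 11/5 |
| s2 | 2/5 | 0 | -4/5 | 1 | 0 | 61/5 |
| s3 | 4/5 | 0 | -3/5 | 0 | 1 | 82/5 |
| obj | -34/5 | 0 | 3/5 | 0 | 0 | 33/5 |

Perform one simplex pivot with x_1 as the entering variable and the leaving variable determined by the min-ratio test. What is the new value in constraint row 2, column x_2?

Ratio test on column x_1 — row 1: (11/5)/(2/5) = 11/2; row 2: (61/5)/(2/5) = 61/2; row 3: (82/5)/(4/5) = 41/2. Minimum is 11/2 at row 1 (x_2 leaves); pivot element 2/5.
Divide row 1 by 2/5; eliminate column x_1 from the other rows.
Row 2 update in column x_2: 0 − (2/5)·(5/2) = -1.

-1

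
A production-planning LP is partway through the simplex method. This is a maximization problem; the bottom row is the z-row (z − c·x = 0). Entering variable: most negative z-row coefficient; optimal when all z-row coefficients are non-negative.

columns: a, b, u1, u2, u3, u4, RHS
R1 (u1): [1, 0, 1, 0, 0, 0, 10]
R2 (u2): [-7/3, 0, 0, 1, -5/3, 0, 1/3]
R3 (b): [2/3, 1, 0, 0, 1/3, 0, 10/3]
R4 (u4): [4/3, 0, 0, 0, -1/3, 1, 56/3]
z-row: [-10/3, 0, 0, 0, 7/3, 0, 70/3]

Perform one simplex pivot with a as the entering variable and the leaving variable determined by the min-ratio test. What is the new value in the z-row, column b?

Ratio test on column a — row 1: 10/1 = 10; row 2: entry -7/3 ≤ 0; row 3: (10/3)/(2/3) = 5; row 4: (56/3)/(4/3) = 14. Minimum is 5 at row 3 (b leaves); pivot element 2/3.
Divide row 3 by 2/3; eliminate column a from the other rows.
z-row update in column b: 0 − (-10/3)·(3/2) = 5.

5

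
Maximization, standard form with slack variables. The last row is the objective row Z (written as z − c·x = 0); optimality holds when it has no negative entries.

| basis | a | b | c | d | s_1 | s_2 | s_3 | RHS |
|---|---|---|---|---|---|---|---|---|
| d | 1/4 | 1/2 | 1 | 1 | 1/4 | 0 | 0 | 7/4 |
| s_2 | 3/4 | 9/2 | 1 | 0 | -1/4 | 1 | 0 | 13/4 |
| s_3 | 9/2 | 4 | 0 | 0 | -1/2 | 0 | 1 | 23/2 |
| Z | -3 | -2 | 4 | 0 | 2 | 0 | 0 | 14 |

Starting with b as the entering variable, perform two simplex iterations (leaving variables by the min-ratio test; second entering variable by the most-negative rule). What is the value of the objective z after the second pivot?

Ratio test on column b — row 1: (7/4)/(1/2) = 7/2; row 2: (13/4)/(9/2) = 13/18; row 3: (23/2)/4 = 23/8. Minimum is 13/18 at row 2 (s_2 leaves); pivot element 9/2.
Pivot on row 2; the Z-row RHS becomes 14 − (-2)·(13/18) = 139/9.
Next entering variable (most negative Z-row entry -8/3): a.
Ratio test on column a — row 1: (25/18)/(1/6) = 25/3; row 2: (13/18)/(1/6) = 13/3; row 3: (155/18)/(23/6) = 155/69. Minimum is 155/69 at row 3 (s_3 leaves); pivot element 23/6.
After the second pivot the Z-row RHS is 139/9 − (-8/3)·(155/69) = 493/23.

493/23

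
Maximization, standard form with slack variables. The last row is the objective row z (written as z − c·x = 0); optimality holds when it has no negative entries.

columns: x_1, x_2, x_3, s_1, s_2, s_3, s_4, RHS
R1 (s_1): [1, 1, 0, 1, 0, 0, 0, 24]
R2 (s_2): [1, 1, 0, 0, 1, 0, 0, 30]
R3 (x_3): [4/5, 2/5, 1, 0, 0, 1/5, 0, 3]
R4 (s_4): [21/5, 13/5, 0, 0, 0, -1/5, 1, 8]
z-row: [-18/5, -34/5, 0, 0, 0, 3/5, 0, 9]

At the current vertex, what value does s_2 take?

s_2 is basic (row 2); its value is the RHS of that row, 30.

30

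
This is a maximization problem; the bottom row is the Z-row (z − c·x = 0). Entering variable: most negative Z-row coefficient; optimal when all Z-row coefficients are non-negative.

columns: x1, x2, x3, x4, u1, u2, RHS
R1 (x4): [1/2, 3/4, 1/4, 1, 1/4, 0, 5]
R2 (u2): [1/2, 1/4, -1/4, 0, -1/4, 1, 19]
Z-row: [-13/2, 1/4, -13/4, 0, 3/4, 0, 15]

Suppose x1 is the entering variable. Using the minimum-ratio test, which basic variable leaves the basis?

x4

Column x1 entries and ratios — x4: 5/(1/2) = 10; u2: 19/(1/2) = 38.
Smallest ratio is 10 in the row of x4, so x4 leaves.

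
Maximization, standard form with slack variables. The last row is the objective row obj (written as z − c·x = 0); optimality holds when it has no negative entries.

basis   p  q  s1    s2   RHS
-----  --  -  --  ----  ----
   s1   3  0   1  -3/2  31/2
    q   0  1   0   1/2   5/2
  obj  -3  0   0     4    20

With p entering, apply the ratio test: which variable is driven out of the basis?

Column p entries and ratios — s1: (31/2)/3 = 31/6; q: 0 ≤ 0, skip.
Smallest ratio is 31/6 in the row of s1, so s1 leaves.

s1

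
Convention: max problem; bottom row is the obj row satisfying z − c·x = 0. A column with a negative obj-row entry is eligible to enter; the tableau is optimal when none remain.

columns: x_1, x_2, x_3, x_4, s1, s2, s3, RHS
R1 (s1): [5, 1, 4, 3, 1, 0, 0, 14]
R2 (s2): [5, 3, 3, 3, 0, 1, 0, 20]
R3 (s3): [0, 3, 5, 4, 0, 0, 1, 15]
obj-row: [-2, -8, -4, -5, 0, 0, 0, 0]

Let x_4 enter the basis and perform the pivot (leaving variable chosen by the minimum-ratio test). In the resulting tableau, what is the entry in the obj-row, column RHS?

Ratio test on column x_4 — row 1: 14/3 = 14/3; row 2: 20/3 = 20/3; row 3: 15/4 = 15/4. Minimum is 15/4 at row 3 (s3 leaves); pivot element 4.
Divide row 3 by 4; eliminate column x_4 from the other rows.
obj-row update in column RHS: 0 − (-5)·(15/4) = 75/4.

75/4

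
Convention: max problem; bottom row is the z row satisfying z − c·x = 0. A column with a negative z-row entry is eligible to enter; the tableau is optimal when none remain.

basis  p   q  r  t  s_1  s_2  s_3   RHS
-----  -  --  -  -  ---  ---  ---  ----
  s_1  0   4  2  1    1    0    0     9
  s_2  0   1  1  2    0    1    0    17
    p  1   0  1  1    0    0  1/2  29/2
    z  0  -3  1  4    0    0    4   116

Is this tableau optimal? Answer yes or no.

The z-row has a negative entry -3 in column q, so it is not optimal.

no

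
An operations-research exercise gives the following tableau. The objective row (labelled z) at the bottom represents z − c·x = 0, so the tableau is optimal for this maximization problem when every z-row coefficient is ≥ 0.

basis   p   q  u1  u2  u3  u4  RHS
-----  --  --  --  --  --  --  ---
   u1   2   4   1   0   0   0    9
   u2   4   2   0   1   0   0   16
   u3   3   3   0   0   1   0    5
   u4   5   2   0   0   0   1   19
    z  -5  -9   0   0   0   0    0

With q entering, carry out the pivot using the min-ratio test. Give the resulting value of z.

15

Ratio test on column q — row 1: 9/4 = 9/4; row 2: 16/2 = 8; row 3: 5/3 = 5/3; row 4: 19/2 = 19/2. Minimum is 5/3 at row 3 (u3 leaves); pivot element 3.
Pivot on row 3; the z-row RHS becomes 0 − (-9)·(5/3) = 15.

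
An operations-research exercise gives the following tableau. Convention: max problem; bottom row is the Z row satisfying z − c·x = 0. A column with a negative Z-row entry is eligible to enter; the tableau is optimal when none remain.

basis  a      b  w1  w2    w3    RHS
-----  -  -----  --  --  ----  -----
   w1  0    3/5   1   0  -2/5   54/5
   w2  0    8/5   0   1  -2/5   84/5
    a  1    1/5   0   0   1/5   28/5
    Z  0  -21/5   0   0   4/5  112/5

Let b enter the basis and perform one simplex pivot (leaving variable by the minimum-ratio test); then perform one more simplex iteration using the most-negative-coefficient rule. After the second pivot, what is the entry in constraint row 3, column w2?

-1/2

Ratio test on column b — row 1: (54/5)/(3/5) = 18; row 2: (84/5)/(8/5) = 21/2; row 3: (28/5)/(1/5) = 28. Minimum is 21/2 at row 2 (w2 leaves); pivot element 8/5.
Divide row 2 by 8/5; eliminate column b from the other rows.
Second iteration: most negative Z-row entry is -1/4 in column w3, so w3 enters.
Ratio test on column w3 — row 1: entry -1/4 ≤ 0; row 2: entry -1/4 ≤ 0; row 3: (7/2)/(1/4) = 14. Minimum is 14 at row 3 (a leaves); pivot element 1/4.
Divide row 3 by 1/4; eliminate column w3 from the other rows.
After both pivots, the entry at constraint row 3, column w2 is -1/2.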